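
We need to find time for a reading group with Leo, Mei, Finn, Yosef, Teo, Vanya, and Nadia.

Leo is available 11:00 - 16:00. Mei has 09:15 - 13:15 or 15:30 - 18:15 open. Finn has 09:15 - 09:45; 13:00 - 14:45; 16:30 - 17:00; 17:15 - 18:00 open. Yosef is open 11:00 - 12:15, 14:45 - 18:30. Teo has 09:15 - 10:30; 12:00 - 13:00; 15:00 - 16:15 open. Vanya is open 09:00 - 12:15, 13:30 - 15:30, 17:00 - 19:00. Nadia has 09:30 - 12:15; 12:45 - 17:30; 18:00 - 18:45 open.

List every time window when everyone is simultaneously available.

Leo ∩ Mei: 11:00-13:15, 15:30-16:00.
Leo ∩ Mei ∩ Finn: 13:00-13:15.
Leo ∩ Mei ∩ Finn ∩ Yosef: ∅.
Leo ∩ Mei ∩ Finn ∩ Yosef ∩ Teo: ∅.
Leo ∩ Mei ∩ Finn ∩ Yosef ∩ Teo ∩ Vanya: ∅.
Leo ∩ Mei ∩ Finn ∩ Yosef ∩ Teo ∩ Vanya ∩ Nadia: ∅.
There is no time when everyone is free.

none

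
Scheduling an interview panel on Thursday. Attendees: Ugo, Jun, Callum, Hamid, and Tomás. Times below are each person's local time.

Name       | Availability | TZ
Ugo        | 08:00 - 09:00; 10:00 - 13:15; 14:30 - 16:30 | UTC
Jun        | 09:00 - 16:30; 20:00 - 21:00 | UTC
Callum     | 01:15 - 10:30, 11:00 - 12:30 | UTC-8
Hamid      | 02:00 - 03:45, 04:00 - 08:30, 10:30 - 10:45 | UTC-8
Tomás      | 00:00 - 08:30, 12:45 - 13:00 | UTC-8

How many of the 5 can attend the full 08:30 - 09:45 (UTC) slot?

1

Ugo in UTC: 08:00-09:00, 10:00-13:15, 14:30-16:30.
Jun in UTC: 09:00-16:30, 20:00-21:00.
Callum in UTC: 09:15-18:30, 19:00-20:30 (add 8h to convert from UTC-8).
Hamid in UTC: 10:00-11:45, 12:00-16:30, 18:30-18:45 (add 8h to convert from UTC-8).
Tomás in UTC: 08:00-16:30, 20:45-21:00 (add 8h to convert from UTC-8).
Tomás can make the full 08:30-09:45 slot — that's 1.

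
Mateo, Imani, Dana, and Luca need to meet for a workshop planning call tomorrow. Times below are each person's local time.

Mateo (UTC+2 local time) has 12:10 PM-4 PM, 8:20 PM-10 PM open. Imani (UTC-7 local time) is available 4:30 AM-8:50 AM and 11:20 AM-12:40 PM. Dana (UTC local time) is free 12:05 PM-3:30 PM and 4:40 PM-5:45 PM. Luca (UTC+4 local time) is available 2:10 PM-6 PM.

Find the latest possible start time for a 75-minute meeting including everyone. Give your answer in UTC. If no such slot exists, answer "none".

12:45

Mateo in UTC: 10:10-14:00, 18:20-20:00 (subtract 2h to convert from UTC+2).
Imani in UTC: 11:30-15:50, 18:20-19:40 (add 7h to convert from UTC-7).
Dana in UTC: 12:05-15:30, 16:40-17:45.
Luca in UTC: 10:10-14:00 (subtract 4h to convert from UTC+4).
Mateo ∩ Imani: 11:30-14:00, 18:20-19:40.
Mateo ∩ Imani ∩ Dana: 12:05-14:00.
Mateo ∩ Imani ∩ Dana ∩ Luca: 12:05-14:00.
So the common availability across everyone is 12:05-14:00.
The last common window of at least 75 minutes is 12:05-14:00; a 75-minute meeting can start as late as 12:45 and still end by 14:00.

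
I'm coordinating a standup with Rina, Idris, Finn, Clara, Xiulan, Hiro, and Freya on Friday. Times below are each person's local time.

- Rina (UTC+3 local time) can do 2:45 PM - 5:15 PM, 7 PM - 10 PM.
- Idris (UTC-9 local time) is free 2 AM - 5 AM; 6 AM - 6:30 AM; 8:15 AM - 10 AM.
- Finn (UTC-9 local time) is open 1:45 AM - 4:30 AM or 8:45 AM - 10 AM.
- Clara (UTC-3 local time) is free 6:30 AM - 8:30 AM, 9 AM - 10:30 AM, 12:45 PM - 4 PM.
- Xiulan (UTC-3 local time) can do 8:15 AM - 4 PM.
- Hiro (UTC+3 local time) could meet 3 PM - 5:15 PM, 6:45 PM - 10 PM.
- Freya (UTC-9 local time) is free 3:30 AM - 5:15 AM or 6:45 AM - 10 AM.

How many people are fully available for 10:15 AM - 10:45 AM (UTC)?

Rina in UTC: 11:45-14:15, 16:00-19:00 (subtract 3h to convert from UTC+3).
Idris in UTC: 11:00-14:00, 15:00-15:30, 17:15-19:00 (add 9h to convert from UTC-9).
Finn in UTC: 10:45-13:30, 17:45-19:00 (add 9h to convert from UTC-9).
Clara in UTC: 09:30-11:30, 12:00-13:30, 15:45-19:00 (add 3h to convert from UTC-3).
Xiulan in UTC: 11:15-19:00 (add 3h to convert from UTC-3).
Hiro in UTC: 12:00-14:15, 15:45-19:00 (subtract 3h to convert from UTC+3).
Freya in UTC: 12:30-14:15, 15:45-19:00 (add 9h to convert from UTC-9).
Clara can make the full 10:15-10:45 slot — that's 1.

1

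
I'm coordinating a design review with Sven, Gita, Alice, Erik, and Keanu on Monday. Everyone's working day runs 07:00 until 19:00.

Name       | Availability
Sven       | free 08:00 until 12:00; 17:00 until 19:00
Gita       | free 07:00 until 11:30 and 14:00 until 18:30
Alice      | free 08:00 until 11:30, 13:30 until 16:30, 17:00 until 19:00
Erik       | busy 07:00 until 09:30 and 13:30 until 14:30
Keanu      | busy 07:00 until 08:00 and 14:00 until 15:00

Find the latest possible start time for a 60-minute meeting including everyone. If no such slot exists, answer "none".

17:30

Sven free: 08:00-12:00, 17:00-19:00.
Gita free: 07:00-11:30, 14:00-18:30.
Alice free: 08:00-11:30, 13:30-16:30, 17:00-19:00.
Erik free: 09:30-13:30, 14:30-19:00 (invert busy blocks within the working day).
Keanu free: 08:00-14:00, 15:00-19:00 (invert busy blocks within the working day).
Sven ∩ Gita: 08:00-11:30, 17:00-18:30.
Sven ∩ Gita ∩ Alice: 08:00-11:30, 17:00-18:30.
Sven ∩ Gita ∩ Alice ∩ Erik: 09:30-11:30, 17:00-18:30.
Sven ∩ Gita ∩ Alice ∩ Erik ∩ Keanu: 09:30-11:30, 17:00-18:30.
Those are the intersection windows.
The last common window of at least 60 minutes is 17:00-18:30; a 60-minute meeting can start as late as 17:30 and still end by 18:30.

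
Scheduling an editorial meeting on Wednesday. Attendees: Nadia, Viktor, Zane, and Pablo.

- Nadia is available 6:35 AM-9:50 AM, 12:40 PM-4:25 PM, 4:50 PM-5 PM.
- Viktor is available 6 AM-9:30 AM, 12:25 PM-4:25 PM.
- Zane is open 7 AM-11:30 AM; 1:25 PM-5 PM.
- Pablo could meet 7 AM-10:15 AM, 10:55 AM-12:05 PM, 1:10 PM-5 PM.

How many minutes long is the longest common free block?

Nadia ∩ Viktor: 06:35-09:30, 12:40-16:25.
Nadia ∩ Viktor ∩ Zane: 07:00-09:30, 13:25-16:25.
Nadia ∩ Viktor ∩ Zane ∩ Pablo: 07:00-09:30, 13:25-16:25.
The longest is 13:25-16:25 at 180 minutes.

180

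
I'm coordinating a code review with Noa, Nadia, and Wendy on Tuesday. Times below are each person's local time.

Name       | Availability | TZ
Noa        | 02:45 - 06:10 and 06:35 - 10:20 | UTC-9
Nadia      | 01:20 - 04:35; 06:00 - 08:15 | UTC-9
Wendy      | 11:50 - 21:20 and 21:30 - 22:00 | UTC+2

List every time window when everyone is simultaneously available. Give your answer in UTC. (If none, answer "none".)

Noa in UTC: 11:45-15:10, 15:35-19:20 (add 9h to convert from UTC-9).
Nadia in UTC: 10:20-13:35, 15:00-17:15 (add 9h to convert from UTC-9).
Wendy in UTC: 09:50-19:20, 19:30-20:00 (subtract 2h to convert from UTC+2).
Noa ∩ Nadia: 11:45-13:35, 15:00-15:10, 15:35-17:15.
Noa ∩ Nadia ∩ Wendy: 11:45-13:35, 15:00-15:10, 15:35-17:15.

11:45-13:35, 15:00-15:10, 15:35-17:15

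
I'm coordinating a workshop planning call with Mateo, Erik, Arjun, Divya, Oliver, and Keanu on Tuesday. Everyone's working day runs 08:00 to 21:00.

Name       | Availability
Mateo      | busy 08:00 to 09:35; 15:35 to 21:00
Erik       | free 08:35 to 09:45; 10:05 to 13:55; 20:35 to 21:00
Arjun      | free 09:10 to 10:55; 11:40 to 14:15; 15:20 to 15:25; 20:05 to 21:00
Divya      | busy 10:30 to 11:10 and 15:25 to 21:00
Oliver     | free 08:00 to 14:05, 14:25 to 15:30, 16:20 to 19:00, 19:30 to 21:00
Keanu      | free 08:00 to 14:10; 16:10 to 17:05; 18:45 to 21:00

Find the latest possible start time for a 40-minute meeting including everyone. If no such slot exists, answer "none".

13:15

Mateo free: 09:35-15:35 (invert busy blocks within the working day).
Erik free: 08:35-09:45, 10:05-13:55, 20:35-21:00.
Arjun free: 09:10-10:55, 11:40-14:15, 15:20-15:25, 20:05-21:00.
Divya free: 08:00-10:30, 11:10-15:25 (invert busy blocks within the working day).
Oliver free: 08:00-14:05, 14:25-15:30, 16:20-19:00, 19:30-21:00.
Keanu free: 08:00-14:10, 16:10-17:05, 18:45-21:00.
Mateo ∩ Erik: 09:35-09:45, 10:05-13:55.
Mateo ∩ Erik ∩ Arjun: 09:35-09:45, 10:05-10:55, 11:40-13:55.
Mateo ∩ Erik ∩ Arjun ∩ Divya: 09:35-09:45, 10:05-10:30, 11:40-13:55.
Mateo ∩ Erik ∩ Arjun ∩ Divya ∩ Oliver: 09:35-09:45, 10:05-10:30, 11:40-13:55.
Mateo ∩ Erik ∩ Arjun ∩ Divya ∩ Oliver ∩ Keanu: 09:35-09:45, 10:05-10:30, 11:40-13:55.
So the common availability across everyone is 09:35-09:45, 10:05-10:30, 11:40-13:55.
The last common window of at least 40 minutes is 11:40-13:55; a 40-minute meeting can start as late as 13:15 and still end by 13:55.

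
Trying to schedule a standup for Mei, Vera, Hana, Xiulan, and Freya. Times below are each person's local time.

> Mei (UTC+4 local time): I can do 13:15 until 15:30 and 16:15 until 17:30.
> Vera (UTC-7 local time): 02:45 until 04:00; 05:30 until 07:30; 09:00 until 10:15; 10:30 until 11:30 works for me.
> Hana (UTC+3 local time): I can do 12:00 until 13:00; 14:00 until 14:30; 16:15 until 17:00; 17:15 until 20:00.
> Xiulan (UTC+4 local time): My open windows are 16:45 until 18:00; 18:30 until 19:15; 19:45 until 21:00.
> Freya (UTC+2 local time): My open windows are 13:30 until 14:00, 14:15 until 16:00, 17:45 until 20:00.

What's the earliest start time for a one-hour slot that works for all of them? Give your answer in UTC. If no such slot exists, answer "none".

Mei in UTC: 09:15-11:30, 12:15-13:30 (subtract 4h to convert from UTC+4).
Vera in UTC: 09:45-11:00, 12:30-14:30, 16:00-17:15, 17:30-18:30 (add 7h to convert from UTC-7).
Hana in UTC: 09:00-10:00, 11:00-11:30, 13:15-14:00, 14:15-17:00 (subtract 3h to convert from UTC+3).
Xiulan in UTC: 12:45-14:00, 14:30-15:15, 15:45-17:00 (subtract 4h to convert from UTC+4).
Freya in UTC: 11:30-12:00, 12:15-14:00, 15:45-18:00 (subtract 2h to convert from UTC+2).
Mei ∩ Vera: 09:45-11:00, 12:30-13:30.
Mei ∩ Vera ∩ Hana: 09:45-10:00, 13:15-13:30.
Mei ∩ Vera ∩ Hana ∩ Xiulan: 13:15-13:30.
Mei ∩ Vera ∩ Hana ∩ Xiulan ∩ Freya: 13:15-13:30.
No common window is at least 60 minutes long.

none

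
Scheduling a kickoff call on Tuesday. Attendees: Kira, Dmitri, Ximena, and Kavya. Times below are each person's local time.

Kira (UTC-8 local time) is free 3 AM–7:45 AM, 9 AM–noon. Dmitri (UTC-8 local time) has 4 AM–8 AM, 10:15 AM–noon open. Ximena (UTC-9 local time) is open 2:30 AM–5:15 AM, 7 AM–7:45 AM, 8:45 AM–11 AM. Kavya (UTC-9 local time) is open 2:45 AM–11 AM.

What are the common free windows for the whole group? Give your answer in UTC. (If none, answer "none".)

Kira in UTC: 11:00-15:45, 17:00-20:00 (add 8h to convert from UTC-8).
Dmitri in UTC: 12:00-16:00, 18:15-20:00 (add 8h to convert from UTC-8).
Ximena in UTC: 11:30-14:15, 16:00-16:45, 17:45-20:00 (add 9h to convert from UTC-9).
Kavya in UTC: 11:45-20:00 (add 9h to convert from UTC-9).
Kira ∩ Dmitri: 12:00-15:45, 18:15-20:00.
Kira ∩ Dmitri ∩ Ximena: 12:00-14:15, 18:15-20:00.
Kira ∩ Dmitri ∩ Ximena ∩ Kavya: 12:00-14:15, 18:15-20:00.

12:00-14:15, 18:15-20:00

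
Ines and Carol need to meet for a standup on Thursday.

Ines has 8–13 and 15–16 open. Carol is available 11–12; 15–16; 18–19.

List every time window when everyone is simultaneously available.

11:00-12:00, 15:00-16:00

Ines ∩ Carol: 11:00-12:00, 15:00-16:00.
Those are the intersection windows.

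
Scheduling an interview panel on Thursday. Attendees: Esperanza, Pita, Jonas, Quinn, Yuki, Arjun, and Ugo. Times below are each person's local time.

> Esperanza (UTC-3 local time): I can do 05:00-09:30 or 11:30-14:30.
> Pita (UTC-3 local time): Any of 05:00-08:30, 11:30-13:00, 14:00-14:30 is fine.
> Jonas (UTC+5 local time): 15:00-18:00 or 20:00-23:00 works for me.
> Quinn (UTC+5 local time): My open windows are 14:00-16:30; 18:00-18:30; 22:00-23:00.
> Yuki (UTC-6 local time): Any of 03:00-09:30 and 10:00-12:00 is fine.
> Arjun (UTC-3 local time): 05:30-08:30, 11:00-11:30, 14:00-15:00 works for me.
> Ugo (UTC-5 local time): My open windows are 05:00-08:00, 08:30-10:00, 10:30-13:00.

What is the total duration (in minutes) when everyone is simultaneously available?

Esperanza in UTC: 08:00-12:30, 14:30-17:30 (add 3h to convert from UTC-3).
Pita in UTC: 08:00-11:30, 14:30-16:00, 17:00-17:30 (add 3h to convert from UTC-3).
Jonas in UTC: 10:00-13:00, 15:00-18:00 (subtract 5h to convert from UTC+5).
Quinn in UTC: 09:00-11:30, 13:00-13:30, 17:00-18:00 (subtract 5h to convert from UTC+5).
Yuki in UTC: 09:00-15:30, 16:00-18:00 (add 6h to convert from UTC-6).
Arjun in UTC: 08:30-11:30, 14:00-14:30, 17:00-18:00 (add 3h to convert from UTC-3).
Ugo in UTC: 10:00-13:00, 13:30-15:00, 15:30-18:00 (add 5h to convert from UTC-5).
Esperanza ∩ Pita: 08:00-11:30, 14:30-16:00, 17:00-17:30.
Esperanza ∩ Pita ∩ Jonas: 10:00-11:30, 15:00-16:00, 17:00-17:30.
Esperanza ∩ Pita ∩ Jonas ∩ Quinn: 10:00-11:30, 17:00-17:30.
Esperanza ∩ Pita ∩ Jonas ∩ Quinn ∩ Yuki: 10:00-11:30, 17:00-17:30.
Esperanza ∩ Pita ∩ Jonas ∩ Quinn ∩ Yuki ∩ Arjun: 10:00-11:30, 17:00-17:30.
Esperanza ∩ Pita ∩ Jonas ∩ Quinn ∩ Yuki ∩ Arjun ∩ Ugo: 10:00-11:30, 17:00-17:30.
So the common availability across everyone is 10:00-11:30, 17:00-17:30.
Summing the common windows: 90 + 30 = 120 minutes.

120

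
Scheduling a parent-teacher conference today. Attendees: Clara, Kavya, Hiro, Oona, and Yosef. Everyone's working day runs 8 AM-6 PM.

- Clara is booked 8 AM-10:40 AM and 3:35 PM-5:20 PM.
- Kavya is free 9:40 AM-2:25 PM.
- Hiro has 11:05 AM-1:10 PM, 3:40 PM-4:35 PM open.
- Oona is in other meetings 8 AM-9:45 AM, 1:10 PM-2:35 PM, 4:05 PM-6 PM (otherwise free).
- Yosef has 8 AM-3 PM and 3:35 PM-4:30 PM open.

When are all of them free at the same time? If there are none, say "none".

Clara free: 10:40-15:35, 17:20-18:00 (invert busy blocks within the working day).
Kavya free: 09:40-14:25.
Hiro free: 11:05-13:10, 15:40-16:35.
Oona free: 09:45-13:10, 14:35-16:05 (invert busy blocks within the working day).
Yosef free: 08:00-15:00, 15:35-16:30.
Clara ∩ Kavya: 10:40-14:25.
Clara ∩ Kavya ∩ Hiro: 11:05-13:10.
Clara ∩ Kavya ∩ Hiro ∩ Oona: 11:05-13:10.
Clara ∩ Kavya ∩ Hiro ∩ Oona ∩ Yosef: 11:05-13:10.

11:05-13:10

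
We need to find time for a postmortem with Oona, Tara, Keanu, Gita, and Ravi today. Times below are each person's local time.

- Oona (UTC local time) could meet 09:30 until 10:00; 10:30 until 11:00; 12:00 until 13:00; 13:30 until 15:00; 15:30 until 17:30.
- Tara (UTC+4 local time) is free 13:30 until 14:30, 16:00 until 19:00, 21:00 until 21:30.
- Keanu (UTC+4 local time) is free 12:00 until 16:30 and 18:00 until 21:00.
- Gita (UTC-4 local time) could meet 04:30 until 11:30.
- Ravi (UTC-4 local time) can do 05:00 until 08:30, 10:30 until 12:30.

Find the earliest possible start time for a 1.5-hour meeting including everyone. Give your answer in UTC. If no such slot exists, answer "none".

Oona in UTC: 09:30-10:00, 10:30-11:00, 12:00-13:00, 13:30-15:00, 15:30-17:30.
Tara in UTC: 09:30-10:30, 12:00-15:00, 17:00-17:30 (subtract 4h to convert from UTC+4).
Keanu in UTC: 08:00-12:30, 14:00-17:00 (subtract 4h to convert from UTC+4).
Gita in UTC: 08:30-15:30 (add 4h to convert from UTC-4).
Ravi in UTC: 09:00-12:30, 14:30-16:30 (add 4h to convert from UTC-4).
Oona ∩ Tara: 09:30-10:00, 12:00-13:00, 13:30-15:00, 17:00-17:30.
Oona ∩ Tara ∩ Keanu: 09:30-10:00, 12:00-12:30, 14:00-15:00.
Oona ∩ Tara ∩ Keanu ∩ Gita: 09:30-10:00, 12:00-12:30, 14:00-15:00.
Oona ∩ Tara ∩ Keanu ∩ Gita ∩ Ravi: 09:30-10:00, 12:00-12:30, 14:30-15:00.
So the common availability across everyone is 09:30-10:00, 12:00-12:30, 14:30-15:00.
No common window is at least 90 minutes long.

none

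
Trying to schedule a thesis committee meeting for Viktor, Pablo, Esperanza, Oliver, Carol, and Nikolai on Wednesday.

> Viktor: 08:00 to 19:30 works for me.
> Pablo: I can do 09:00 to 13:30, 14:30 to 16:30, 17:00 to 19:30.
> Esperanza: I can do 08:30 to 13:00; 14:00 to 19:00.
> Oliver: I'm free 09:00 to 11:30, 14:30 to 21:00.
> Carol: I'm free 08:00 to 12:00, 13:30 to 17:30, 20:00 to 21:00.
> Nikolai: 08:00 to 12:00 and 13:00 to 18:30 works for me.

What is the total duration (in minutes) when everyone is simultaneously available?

300

Viktor ∩ Pablo: 09:00-13:30, 14:30-16:30, 17:00-19:30.
Viktor ∩ Pablo ∩ Esperanza: 09:00-13:00, 14:30-16:30, 17:00-19:00.
Viktor ∩ Pablo ∩ Esperanza ∩ Oliver: 09:00-11:30, 14:30-16:30, 17:00-19:00.
Viktor ∩ Pablo ∩ Esperanza ∩ Oliver ∩ Carol: 09:00-11:30, 14:30-16:30, 17:00-17:30.
Viktor ∩ Pablo ∩ Esperanza ∩ Oliver ∩ Carol ∩ Nikolai: 09:00-11:30, 14:30-16:30, 17:00-17:30.
So the common availability across everyone is 09:00-11:30, 14:30-16:30, 17:00-17:30.
Summing the common windows: 150 + 120 + 30 = 300 minutes.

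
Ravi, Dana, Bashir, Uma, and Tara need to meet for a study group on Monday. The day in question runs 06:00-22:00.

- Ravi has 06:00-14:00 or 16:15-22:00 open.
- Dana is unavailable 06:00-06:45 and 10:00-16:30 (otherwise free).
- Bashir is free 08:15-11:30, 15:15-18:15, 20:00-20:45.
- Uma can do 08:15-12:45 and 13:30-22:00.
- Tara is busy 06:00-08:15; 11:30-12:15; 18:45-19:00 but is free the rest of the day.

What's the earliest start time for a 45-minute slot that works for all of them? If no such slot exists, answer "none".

08:15

Ravi free: 06:00-14:00, 16:15-22:00.
Dana free: 06:45-10:00, 16:30-22:00 (invert busy blocks within the working day).
Bashir free: 08:15-11:30, 15:15-18:15, 20:00-20:45.
Uma free: 08:15-12:45, 13:30-22:00.
Tara free: 08:15-11:30, 12:15-18:45, 19:00-22:00 (invert busy blocks within the working day).
Ravi ∩ Dana: 06:45-10:00, 16:30-22:00.
Ravi ∩ Dana ∩ Bashir: 08:15-10:00, 16:30-18:15, 20:00-20:45.
Ravi ∩ Dana ∩ Bashir ∩ Uma: 08:15-10:00, 16:30-18:15, 20:00-20:45.
Ravi ∩ Dana ∩ Bashir ∩ Uma ∩ Tara: 08:15-10:00, 16:30-18:15, 20:00-20:45.
So the common availability across everyone is 08:15-10:00, 16:30-18:15, 20:00-20:45.
The first common window of at least 45 minutes is 08:15-10:00, so the earliest start is 08:15.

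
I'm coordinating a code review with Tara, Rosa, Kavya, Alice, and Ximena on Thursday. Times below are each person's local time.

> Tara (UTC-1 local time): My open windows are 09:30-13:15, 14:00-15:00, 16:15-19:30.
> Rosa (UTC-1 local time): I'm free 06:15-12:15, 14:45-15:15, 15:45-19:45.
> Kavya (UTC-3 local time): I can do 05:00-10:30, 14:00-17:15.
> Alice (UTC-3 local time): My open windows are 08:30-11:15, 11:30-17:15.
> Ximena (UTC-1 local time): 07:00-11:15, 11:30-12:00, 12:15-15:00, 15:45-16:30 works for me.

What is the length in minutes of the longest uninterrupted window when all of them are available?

45

Tara in UTC: 10:30-14:15, 15:00-16:00, 17:15-20:30 (add 1h to convert from UTC-1).
Rosa in UTC: 07:15-13:15, 15:45-16:15, 16:45-20:45 (add 1h to convert from UTC-1).
Kavya in UTC: 08:00-13:30, 17:00-20:15 (add 3h to convert from UTC-3).
Alice in UTC: 11:30-14:15, 14:30-20:15 (add 3h to convert from UTC-3).
Ximena in UTC: 08:00-12:15, 12:30-13:00, 13:15-16:00, 16:45-17:30 (add 1h to convert from UTC-1).
Tara ∩ Rosa: 10:30-13:15, 15:45-16:00, 17:15-20:30.
Tara ∩ Rosa ∩ Kavya: 10:30-13:15, 17:15-20:15.
Tara ∩ Rosa ∩ Kavya ∩ Alice: 11:30-13:15, 17:15-20:15.
Tara ∩ Rosa ∩ Kavya ∩ Alice ∩ Ximena: 11:30-12:15, 12:30-13:00, 17:15-17:30.
The longest is 11:30-12:15 at 45 minutes.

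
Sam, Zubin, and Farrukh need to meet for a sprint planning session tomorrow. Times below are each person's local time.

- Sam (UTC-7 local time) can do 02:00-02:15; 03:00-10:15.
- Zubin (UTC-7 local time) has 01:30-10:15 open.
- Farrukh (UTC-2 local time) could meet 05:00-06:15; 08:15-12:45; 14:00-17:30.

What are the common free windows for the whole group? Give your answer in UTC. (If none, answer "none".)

Sam in UTC: 09:00-09:15, 10:00-17:15 (add 7h to convert from UTC-7).
Zubin in UTC: 08:30-17:15 (add 7h to convert from UTC-7).
Farrukh in UTC: 07:00-08:15, 10:15-14:45, 16:00-19:30 (add 2h to convert from UTC-2).
Sam ∩ Zubin: 09:00-09:15, 10:00-17:15.
Sam ∩ Zubin ∩ Farrukh: 10:15-14:45, 16:00-17:15.

10:15-14:45, 16:00-17:15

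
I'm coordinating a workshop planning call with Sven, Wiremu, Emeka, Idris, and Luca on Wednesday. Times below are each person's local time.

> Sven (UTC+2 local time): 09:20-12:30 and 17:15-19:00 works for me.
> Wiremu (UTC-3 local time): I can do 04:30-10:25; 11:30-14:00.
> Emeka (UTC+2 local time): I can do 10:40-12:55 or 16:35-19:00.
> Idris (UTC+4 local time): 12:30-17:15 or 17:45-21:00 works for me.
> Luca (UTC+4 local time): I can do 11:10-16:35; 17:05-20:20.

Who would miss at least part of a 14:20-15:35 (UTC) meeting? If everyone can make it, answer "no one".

Emeka, Sven, Wiremu

Sven in UTC: 07:20-10:30, 15:15-17:00 (subtract 2h to convert from UTC+2).
Wiremu in UTC: 07:30-13:25, 14:30-17:00 (add 3h to convert from UTC-3).
Emeka in UTC: 08:40-10:55, 14:35-17:00 (subtract 2h to convert from UTC+2).
Idris in UTC: 08:30-13:15, 13:45-17:00 (subtract 4h to convert from UTC+4).
Luca in UTC: 07:10-12:35, 13:05-16:20 (subtract 4h to convert from UTC+4).
Sven: not fully free for 14:20-15:35. Wiremu: not fully free for 14:20-15:35. Emeka: not fully free for 14:20-15:35. Idris: free for 14:20-15:35. Luca: free for 14:20-15:35.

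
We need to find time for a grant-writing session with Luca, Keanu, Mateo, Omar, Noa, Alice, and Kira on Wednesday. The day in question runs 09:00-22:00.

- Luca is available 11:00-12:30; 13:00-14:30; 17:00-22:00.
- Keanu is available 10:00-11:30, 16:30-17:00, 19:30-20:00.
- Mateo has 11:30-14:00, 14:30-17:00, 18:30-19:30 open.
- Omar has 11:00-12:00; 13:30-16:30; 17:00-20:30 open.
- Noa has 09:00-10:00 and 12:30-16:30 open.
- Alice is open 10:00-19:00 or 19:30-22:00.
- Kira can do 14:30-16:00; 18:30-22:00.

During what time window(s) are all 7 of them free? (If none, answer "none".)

none

Luca ∩ Keanu: 11:00-11:30, 19:30-20:00.
Luca ∩ Keanu ∩ Mateo: ∅.
Luca ∩ Keanu ∩ Mateo ∩ Omar: ∅.
Luca ∩ Keanu ∩ Mateo ∩ Omar ∩ Noa: ∅.
Luca ∩ Keanu ∩ Mateo ∩ Omar ∩ Noa ∩ Alice: ∅.
Luca ∩ Keanu ∩ Mateo ∩ Omar ∩ Noa ∩ Alice ∩ Kira: ∅.
There is no time when everyone is free.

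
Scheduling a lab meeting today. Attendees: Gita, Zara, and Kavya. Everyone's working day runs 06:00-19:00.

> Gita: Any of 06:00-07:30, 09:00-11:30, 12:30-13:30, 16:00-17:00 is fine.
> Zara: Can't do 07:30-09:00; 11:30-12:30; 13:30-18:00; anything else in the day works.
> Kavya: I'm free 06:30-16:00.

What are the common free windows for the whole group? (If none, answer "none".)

Gita free: 06:00-07:30, 09:00-11:30, 12:30-13:30, 16:00-17:00.
Zara free: 06:00-07:30, 09:00-11:30, 12:30-13:30, 18:00-19:00 (invert busy blocks within the working day).
Kavya free: 06:30-16:00.
Gita ∩ Zara: 06:00-07:30, 09:00-11:30, 12:30-13:30.
Gita ∩ Zara ∩ Kavya: 06:30-07:30, 09:00-11:30, 12:30-13:30.

06:30-07:30, 09:00-11:30, 12:30-13:30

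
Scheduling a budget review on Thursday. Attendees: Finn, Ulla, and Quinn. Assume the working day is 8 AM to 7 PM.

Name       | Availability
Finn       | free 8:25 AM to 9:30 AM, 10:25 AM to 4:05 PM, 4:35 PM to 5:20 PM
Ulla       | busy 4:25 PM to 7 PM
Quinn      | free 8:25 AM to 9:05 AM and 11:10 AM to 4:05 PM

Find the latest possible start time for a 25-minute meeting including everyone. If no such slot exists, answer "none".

15:40

Finn free: 08:25-09:30, 10:25-16:05, 16:35-17:20.
Ulla free: 08:00-16:25 (invert busy blocks within the working day).
Quinn free: 08:25-09:05, 11:10-16:05.
Finn ∩ Ulla: 08:25-09:30, 10:25-16:05.
Finn ∩ Ulla ∩ Quinn: 08:25-09:05, 11:10-16:05.
The last common window of at least 25 minutes is 11:10-16:05; a 25-minute meeting can start as late as 15:40 and still end by 16:05.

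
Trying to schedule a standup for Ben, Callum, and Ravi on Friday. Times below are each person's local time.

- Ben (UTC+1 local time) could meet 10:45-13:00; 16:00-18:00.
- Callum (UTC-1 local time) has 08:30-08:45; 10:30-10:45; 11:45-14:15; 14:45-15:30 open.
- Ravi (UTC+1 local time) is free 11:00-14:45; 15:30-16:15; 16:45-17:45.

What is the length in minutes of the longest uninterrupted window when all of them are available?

45

Ben in UTC: 09:45-12:00, 15:00-17:00 (subtract 1h to convert from UTC+1).
Callum in UTC: 09:30-09:45, 11:30-11:45, 12:45-15:15, 15:45-16:30 (add 1h to convert from UTC-1).
Ravi in UTC: 10:00-13:45, 14:30-15:15, 15:45-16:45 (subtract 1h to convert from UTC+1).
Ben ∩ Callum: 11:30-11:45, 15:00-15:15, 15:45-16:30.
Ben ∩ Callum ∩ Ravi: 11:30-11:45, 15:00-15:15, 15:45-16:30.
The longest is 15:45-16:30 at 45 minutes.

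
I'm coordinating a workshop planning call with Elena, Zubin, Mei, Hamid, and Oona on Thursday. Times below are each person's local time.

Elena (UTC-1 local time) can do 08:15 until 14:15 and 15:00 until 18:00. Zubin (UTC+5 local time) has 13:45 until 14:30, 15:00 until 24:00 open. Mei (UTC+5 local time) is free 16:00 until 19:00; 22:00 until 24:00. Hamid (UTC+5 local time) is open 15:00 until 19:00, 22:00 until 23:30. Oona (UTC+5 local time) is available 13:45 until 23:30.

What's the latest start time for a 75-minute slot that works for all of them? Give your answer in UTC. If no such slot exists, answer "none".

17:15

Elena in UTC: 09:15-15:15, 16:00-19:00 (add 1h to convert from UTC-1).
Zubin in UTC: 08:45-09:30, 10:00-19:00 (subtract 5h to convert from UTC+5).
Mei in UTC: 11:00-14:00, 17:00-19:00 (subtract 5h to convert from UTC+5).
Hamid in UTC: 10:00-14:00, 17:00-18:30 (subtract 5h to convert from UTC+5).
Oona in UTC: 08:45-18:30 (subtract 5h to convert from UTC+5).
Elena ∩ Zubin: 09:15-09:30, 10:00-15:15, 16:00-19:00.
Elena ∩ Zubin ∩ Mei: 11:00-14:00, 17:00-19:00.
Elena ∩ Zubin ∩ Mei ∩ Hamid: 11:00-14:00, 17:00-18:30.
Elena ∩ Zubin ∩ Mei ∩ Hamid ∩ Oona: 11:00-14:00, 17:00-18:30.
The last common window of at least 75 minutes is 17:00-18:30; a 75-minute meeting can start as late as 17:15 and still end by 18:30.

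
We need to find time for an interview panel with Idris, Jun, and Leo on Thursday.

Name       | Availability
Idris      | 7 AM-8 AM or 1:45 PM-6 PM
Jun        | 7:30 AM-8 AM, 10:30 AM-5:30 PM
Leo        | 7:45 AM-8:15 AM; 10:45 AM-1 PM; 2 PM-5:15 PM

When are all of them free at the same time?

07:45-08:00, 14:00-17:15

Idris ∩ Jun: 07:30-08:00, 13:45-17:30.
Idris ∩ Jun ∩ Leo: 07:45-08:00, 14:00-17:15.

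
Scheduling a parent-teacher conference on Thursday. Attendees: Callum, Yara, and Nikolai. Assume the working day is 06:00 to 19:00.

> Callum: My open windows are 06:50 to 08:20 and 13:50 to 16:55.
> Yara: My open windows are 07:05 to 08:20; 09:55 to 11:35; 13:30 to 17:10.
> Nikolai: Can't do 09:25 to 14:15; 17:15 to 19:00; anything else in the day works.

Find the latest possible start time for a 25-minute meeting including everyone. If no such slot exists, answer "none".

Callum free: 06:50-08:20, 13:50-16:55.
Yara free: 07:05-08:20, 09:55-11:35, 13:30-17:10.
Nikolai free: 06:00-09:25, 14:15-17:15 (invert busy blocks within the working day).
Callum ∩ Yara: 07:05-08:20, 13:50-16:55.
Callum ∩ Yara ∩ Nikolai: 07:05-08:20, 14:15-16:55.
Those are the intersection windows.
The last common window of at least 25 minutes is 14:15-16:55; a 25-minute meeting can start as late as 16:30 and still end by 16:55.

16:30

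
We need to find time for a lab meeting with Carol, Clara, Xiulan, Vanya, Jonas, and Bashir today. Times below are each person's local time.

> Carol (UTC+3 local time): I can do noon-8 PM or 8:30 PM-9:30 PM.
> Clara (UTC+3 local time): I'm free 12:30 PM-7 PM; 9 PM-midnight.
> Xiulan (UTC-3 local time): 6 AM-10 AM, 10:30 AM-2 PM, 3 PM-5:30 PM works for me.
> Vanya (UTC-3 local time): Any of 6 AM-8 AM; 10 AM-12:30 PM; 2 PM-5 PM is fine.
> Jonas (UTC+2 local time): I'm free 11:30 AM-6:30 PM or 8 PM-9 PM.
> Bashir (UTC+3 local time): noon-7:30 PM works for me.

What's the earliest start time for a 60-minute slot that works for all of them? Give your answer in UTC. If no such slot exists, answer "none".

09:30

Carol in UTC: 09:00-17:00, 17:30-18:30 (subtract 3h to convert from UTC+3).
Clara in UTC: 09:30-16:00, 18:00-21:00 (subtract 3h to convert from UTC+3).
Xiulan in UTC: 09:00-13:00, 13:30-17:00, 18:00-20:30 (add 3h to convert from UTC-3).
Vanya in UTC: 09:00-11:00, 13:00-15:30, 17:00-20:00 (add 3h to convert from UTC-3).
Jonas in UTC: 09:30-16:30, 18:00-19:00 (subtract 2h to convert from UTC+2).
Bashir in UTC: 09:00-16:30 (subtract 3h to convert from UTC+3).
Carol ∩ Clara: 09:30-16:00, 18:00-18:30.
Carol ∩ Clara ∩ Xiulan: 09:30-13:00, 13:30-16:00, 18:00-18:30.
Carol ∩ Clara ∩ Xiulan ∩ Vanya: 09:30-11:00, 13:30-15:30, 18:00-18:30.
Carol ∩ Clara ∩ Xiulan ∩ Vanya ∩ Jonas: 09:30-11:00, 13:30-15:30, 18:00-18:30.
Carol ∩ Clara ∩ Xiulan ∩ Vanya ∩ Jonas ∩ Bashir: 09:30-11:00, 13:30-15:30.
The first common window of at least 60 minutes is 09:30-11:00, so the earliest start is 09:30.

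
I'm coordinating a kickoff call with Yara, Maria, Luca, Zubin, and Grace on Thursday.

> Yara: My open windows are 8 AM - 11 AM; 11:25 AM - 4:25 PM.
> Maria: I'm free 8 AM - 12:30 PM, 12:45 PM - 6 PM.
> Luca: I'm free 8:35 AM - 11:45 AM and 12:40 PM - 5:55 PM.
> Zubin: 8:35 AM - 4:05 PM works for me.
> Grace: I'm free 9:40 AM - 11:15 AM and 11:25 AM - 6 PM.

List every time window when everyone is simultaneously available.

09:40-11:00, 11:25-11:45, 12:45-16:05

Yara ∩ Maria: 08:00-11:00, 11:25-12:30, 12:45-16:25.
Yara ∩ Maria ∩ Luca: 08:35-11:00, 11:25-11:45, 12:45-16:25.
Yara ∩ Maria ∩ Luca ∩ Zubin: 08:35-11:00, 11:25-11:45, 12:45-16:05.
Yara ∩ Maria ∩ Luca ∩ Zubin ∩ Grace: 09:40-11:00, 11:25-11:45, 12:45-16:05.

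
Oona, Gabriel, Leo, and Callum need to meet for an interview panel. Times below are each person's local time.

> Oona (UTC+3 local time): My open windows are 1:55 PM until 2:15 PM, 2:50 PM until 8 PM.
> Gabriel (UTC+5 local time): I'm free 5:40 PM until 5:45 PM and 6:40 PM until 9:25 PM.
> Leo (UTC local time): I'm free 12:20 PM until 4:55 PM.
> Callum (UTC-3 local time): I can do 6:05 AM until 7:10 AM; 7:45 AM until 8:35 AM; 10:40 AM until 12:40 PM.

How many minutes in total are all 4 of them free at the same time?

120

Oona in UTC: 10:55-11:15, 11:50-17:00 (subtract 3h to convert from UTC+3).
Gabriel in UTC: 12:40-12:45, 13:40-16:25 (subtract 5h to convert from UTC+5).
Leo in UTC: 12:20-16:55.
Callum in UTC: 09:05-10:10, 10:45-11:35, 13:40-15:40 (add 3h to convert from UTC-3).
Oona ∩ Gabriel: 12:40-12:45, 13:40-16:25.
Oona ∩ Gabriel ∩ Leo: 12:40-12:45, 13:40-16:25.
Oona ∩ Gabriel ∩ Leo ∩ Callum: 13:40-15:40.
Those are the intersection windows.
That's a single block of 120 minutes.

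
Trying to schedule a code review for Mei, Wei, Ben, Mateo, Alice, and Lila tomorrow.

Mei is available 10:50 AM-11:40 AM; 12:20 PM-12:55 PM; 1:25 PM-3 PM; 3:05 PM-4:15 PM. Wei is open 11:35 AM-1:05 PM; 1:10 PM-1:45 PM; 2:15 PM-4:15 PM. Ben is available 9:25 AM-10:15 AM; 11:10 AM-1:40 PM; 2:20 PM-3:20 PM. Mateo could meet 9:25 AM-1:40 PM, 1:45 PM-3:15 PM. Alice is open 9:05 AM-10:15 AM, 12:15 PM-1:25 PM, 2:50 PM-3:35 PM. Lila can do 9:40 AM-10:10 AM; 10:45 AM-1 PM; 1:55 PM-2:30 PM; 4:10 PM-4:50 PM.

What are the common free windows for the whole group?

12:20-12:55

Mei ∩ Wei: 11:35-11:40, 12:20-12:55, 13:25-13:45, 14:15-15:00, 15:05-16:15.
Mei ∩ Wei ∩ Ben: 11:35-11:40, 12:20-12:55, 13:25-13:40, 14:20-15:00, 15:05-15:20.
Mei ∩ Wei ∩ Ben ∩ Mateo: 11:35-11:40, 12:20-12:55, 13:25-13:40, 14:20-15:00, 15:05-15:15.
Mei ∩ Wei ∩ Ben ∩ Mateo ∩ Alice: 12:20-12:55, 14:50-15:00, 15:05-15:15.
Mei ∩ Wei ∩ Ben ∩ Mateo ∩ Alice ∩ Lila: 12:20-12:55.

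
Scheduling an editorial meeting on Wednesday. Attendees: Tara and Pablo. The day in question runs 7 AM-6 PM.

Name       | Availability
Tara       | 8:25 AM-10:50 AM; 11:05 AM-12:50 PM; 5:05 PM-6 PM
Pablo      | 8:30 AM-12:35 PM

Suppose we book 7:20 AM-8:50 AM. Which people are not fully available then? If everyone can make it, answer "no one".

Tara: not fully free for 07:20-08:50. Pablo: not fully free for 07:20-08:50.

Pablo, Tara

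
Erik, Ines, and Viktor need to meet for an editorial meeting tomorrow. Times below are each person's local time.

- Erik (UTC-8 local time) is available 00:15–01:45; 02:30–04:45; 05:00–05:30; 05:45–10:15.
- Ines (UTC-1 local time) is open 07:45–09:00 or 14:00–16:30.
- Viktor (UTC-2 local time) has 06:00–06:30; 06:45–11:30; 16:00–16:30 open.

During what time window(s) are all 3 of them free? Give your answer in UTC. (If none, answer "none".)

08:45-09:45

Erik in UTC: 08:15-09:45, 10:30-12:45, 13:00-13:30, 13:45-18:15 (add 8h to convert from UTC-8).
Ines in UTC: 08:45-10:00, 15:00-17:30 (add 1h to convert from UTC-1).
Viktor in UTC: 08:00-08:30, 08:45-13:30, 18:00-18:30 (add 2h to convert from UTC-2).
Erik ∩ Ines: 08:45-09:45, 15:00-17:30.
Erik ∩ Ines ∩ Viktor: 08:45-09:45.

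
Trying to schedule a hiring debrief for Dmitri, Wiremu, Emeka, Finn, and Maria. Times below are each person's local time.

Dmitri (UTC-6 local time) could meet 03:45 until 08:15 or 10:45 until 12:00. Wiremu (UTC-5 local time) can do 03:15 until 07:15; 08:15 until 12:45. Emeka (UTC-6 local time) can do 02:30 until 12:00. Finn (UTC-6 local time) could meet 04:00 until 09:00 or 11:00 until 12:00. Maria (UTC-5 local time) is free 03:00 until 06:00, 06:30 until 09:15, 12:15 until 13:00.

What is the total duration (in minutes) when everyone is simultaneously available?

Dmitri in UTC: 09:45-14:15, 16:45-18:00 (add 6h to convert from UTC-6).
Wiremu in UTC: 08:15-12:15, 13:15-17:45 (add 5h to convert from UTC-5).
Emeka in UTC: 08:30-18:00 (add 6h to convert from UTC-6).
Finn in UTC: 10:00-15:00, 17:00-18:00 (add 6h to convert from UTC-6).
Maria in UTC: 08:00-11:00, 11:30-14:15, 17:15-18:00 (add 5h to convert from UTC-5).
Dmitri ∩ Wiremu: 09:45-12:15, 13:15-14:15, 16:45-17:45.
Dmitri ∩ Wiremu ∩ Emeka: 09:45-12:15, 13:15-14:15, 16:45-17:45.
Dmitri ∩ Wiremu ∩ Emeka ∩ Finn: 10:00-12:15, 13:15-14:15, 17:00-17:45.
Dmitri ∩ Wiremu ∩ Emeka ∩ Finn ∩ Maria: 10:00-11:00, 11:30-12:15, 13:15-14:15, 17:15-17:45.
Summing the common windows: 60 + 45 + 60 + 30 = 195 minutes.

195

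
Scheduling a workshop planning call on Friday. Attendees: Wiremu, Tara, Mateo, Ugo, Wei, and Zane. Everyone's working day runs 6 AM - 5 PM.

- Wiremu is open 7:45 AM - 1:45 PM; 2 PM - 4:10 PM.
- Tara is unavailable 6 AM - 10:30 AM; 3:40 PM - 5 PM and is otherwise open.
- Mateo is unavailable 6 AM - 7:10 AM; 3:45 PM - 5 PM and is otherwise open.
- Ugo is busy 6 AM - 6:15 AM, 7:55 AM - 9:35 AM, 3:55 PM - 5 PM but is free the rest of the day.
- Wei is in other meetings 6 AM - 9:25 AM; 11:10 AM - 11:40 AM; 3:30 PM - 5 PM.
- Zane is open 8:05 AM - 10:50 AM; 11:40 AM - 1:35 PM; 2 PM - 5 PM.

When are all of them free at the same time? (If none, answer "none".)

Wiremu free: 07:45-13:45, 14:00-16:10.
Tara free: 10:30-15:40 (invert busy blocks within the working day).
Mateo free: 07:10-15:45 (invert busy blocks within the working day).
Ugo free: 06:15-07:55, 09:35-15:55 (invert busy blocks within the working day).
Wei free: 09:25-11:10, 11:40-15:30 (invert busy blocks within the working day).
Zane free: 08:05-10:50, 11:40-13:35, 14:00-17:00.
Wiremu ∩ Tara: 10:30-13:45, 14:00-15:40.
Wiremu ∩ Tara ∩ Mateo: 10:30-13:45, 14:00-15:40.
Wiremu ∩ Tara ∩ Mateo ∩ Ugo: 10:30-13:45, 14:00-15:40.
Wiremu ∩ Tara ∩ Mateo ∩ Ugo ∩ Wei: 10:30-11:10, 11:40-13:45, 14:00-15:30.
Wiremu ∩ Tara ∩ Mateo ∩ Ugo ∩ Wei ∩ Zane: 10:30-10:50, 11:40-13:35, 14:00-15:30.
So the common availability across everyone is 10:30-10:50, 11:40-13:35, 14:00-15:30.

10:30-10:50, 11:40-13:35, 14:00-15:30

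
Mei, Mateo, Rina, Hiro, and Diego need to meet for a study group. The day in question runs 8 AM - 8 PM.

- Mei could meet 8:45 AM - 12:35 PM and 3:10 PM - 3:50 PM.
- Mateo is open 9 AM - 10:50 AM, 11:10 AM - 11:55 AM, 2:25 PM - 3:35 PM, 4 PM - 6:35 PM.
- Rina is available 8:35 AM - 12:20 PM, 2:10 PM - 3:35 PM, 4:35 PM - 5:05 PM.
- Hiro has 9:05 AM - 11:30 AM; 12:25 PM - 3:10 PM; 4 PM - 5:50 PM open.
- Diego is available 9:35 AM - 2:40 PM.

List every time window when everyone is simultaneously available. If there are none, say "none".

Mei ∩ Mateo: 09:00-10:50, 11:10-11:55, 15:10-15:35.
Mei ∩ Mateo ∩ Rina: 09:00-10:50, 11:10-11:55, 15:10-15:35.
Mei ∩ Mateo ∩ Rina ∩ Hiro: 09:05-10:50, 11:10-11:30.
Mei ∩ Mateo ∩ Rina ∩ Hiro ∩ Diego: 09:35-10:50, 11:10-11:30.

09:35-10:50, 11:10-11:30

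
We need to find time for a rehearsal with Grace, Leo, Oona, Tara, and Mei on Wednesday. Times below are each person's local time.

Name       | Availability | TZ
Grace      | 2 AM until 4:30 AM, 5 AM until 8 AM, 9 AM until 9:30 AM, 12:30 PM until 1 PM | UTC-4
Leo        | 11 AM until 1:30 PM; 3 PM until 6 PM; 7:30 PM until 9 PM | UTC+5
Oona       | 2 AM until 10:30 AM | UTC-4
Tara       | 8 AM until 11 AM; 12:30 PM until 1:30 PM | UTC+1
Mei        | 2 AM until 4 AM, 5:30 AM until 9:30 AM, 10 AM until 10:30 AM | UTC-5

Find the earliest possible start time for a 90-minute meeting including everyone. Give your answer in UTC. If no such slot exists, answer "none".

07:00

Grace in UTC: 06:00-08:30, 09:00-12:00, 13:00-13:30, 16:30-17:00 (add 4h to convert from UTC-4).
Leo in UTC: 06:00-08:30, 10:00-13:00, 14:30-16:00 (subtract 5h to convert from UTC+5).
Oona in UTC: 06:00-14:30 (add 4h to convert from UTC-4).
Tara in UTC: 07:00-10:00, 11:30-12:30 (subtract 1h to convert from UTC+1).
Mei in UTC: 07:00-09:00, 10:30-14:30, 15:00-15:30 (add 5h to convert from UTC-5).
Grace ∩ Leo: 06:00-08:30, 10:00-12:00.
Grace ∩ Leo ∩ Oona: 06:00-08:30, 10:00-12:00.
Grace ∩ Leo ∩ Oona ∩ Tara: 07:00-08:30, 11:30-12:00.
Grace ∩ Leo ∩ Oona ∩ Tara ∩ Mei: 07:00-08:30, 11:30-12:00.
So the common availability across everyone is 07:00-08:30, 11:30-12:00.
The first common window of at least 90 minutes is 07:00-08:30, so the earliest start is 07:00.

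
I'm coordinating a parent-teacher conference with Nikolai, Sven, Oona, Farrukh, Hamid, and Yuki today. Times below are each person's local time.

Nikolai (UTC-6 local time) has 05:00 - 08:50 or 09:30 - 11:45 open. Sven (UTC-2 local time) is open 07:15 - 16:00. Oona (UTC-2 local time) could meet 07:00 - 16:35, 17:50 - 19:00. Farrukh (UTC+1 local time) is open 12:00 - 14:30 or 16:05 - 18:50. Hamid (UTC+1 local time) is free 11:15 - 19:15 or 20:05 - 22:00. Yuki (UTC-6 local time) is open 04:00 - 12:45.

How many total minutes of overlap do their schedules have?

Nikolai in UTC: 11:00-14:50, 15:30-17:45 (add 6h to convert from UTC-6).
Sven in UTC: 09:15-18:00 (add 2h to convert from UTC-2).
Oona in UTC: 09:00-18:35, 19:50-21:00 (add 2h to convert from UTC-2).
Farrukh in UTC: 11:00-13:30, 15:05-17:50 (subtract 1h to convert from UTC+1).
Hamid in UTC: 10:15-18:15, 19:05-21:00 (subtract 1h to convert from UTC+1).
Yuki in UTC: 10:00-18:45 (add 6h to convert from UTC-6).
Nikolai ∩ Sven: 11:00-14:50, 15:30-17:45.
Nikolai ∩ Sven ∩ Oona: 11:00-14:50, 15:30-17:45.
Nikolai ∩ Sven ∩ Oona ∩ Farrukh: 11:00-13:30, 15:30-17:45.
Nikolai ∩ Sven ∩ Oona ∩ Farrukh ∩ Hamid: 11:00-13:30, 15:30-17:45.
Nikolai ∩ Sven ∩ Oona ∩ Farrukh ∩ Hamid ∩ Yuki: 11:00-13:30, 15:30-17:45.
Summing the common windows: 150 + 135 = 285 minutes.

285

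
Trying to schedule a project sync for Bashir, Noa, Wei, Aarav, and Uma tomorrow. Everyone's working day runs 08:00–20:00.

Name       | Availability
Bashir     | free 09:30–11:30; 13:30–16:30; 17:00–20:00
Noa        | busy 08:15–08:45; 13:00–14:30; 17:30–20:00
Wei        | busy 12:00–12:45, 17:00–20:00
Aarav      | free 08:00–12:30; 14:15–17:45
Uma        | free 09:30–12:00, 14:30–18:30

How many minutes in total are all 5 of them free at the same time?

240

Bashir free: 09:30-11:30, 13:30-16:30, 17:00-20:00.
Noa free: 08:00-08:15, 08:45-13:00, 14:30-17:30 (invert busy blocks within the working day).
Wei free: 08:00-12:00, 12:45-17:00 (invert busy blocks within the working day).
Aarav free: 08:00-12:30, 14:15-17:45.
Uma free: 09:30-12:00, 14:30-18:30.
Bashir ∩ Noa: 09:30-11:30, 14:30-16:30, 17:00-17:30.
Bashir ∩ Noa ∩ Wei: 09:30-11:30, 14:30-16:30.
Bashir ∩ Noa ∩ Wei ∩ Aarav: 09:30-11:30, 14:30-16:30.
Bashir ∩ Noa ∩ Wei ∩ Aarav ∩ Uma: 09:30-11:30, 14:30-16:30.
Summing the common windows: 120 + 120 = 240 minutes.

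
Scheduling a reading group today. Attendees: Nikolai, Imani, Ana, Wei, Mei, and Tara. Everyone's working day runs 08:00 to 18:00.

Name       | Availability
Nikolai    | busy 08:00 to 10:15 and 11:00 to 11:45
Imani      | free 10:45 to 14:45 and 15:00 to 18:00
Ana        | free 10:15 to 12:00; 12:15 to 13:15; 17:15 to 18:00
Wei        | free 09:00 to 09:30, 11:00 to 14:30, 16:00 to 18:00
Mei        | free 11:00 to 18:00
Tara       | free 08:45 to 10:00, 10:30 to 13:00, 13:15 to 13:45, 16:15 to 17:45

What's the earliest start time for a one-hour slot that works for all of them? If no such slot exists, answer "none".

Nikolai free: 10:15-11:00, 11:45-18:00 (invert busy blocks within the working day).
Imani free: 10:45-14:45, 15:00-18:00.
Ana free: 10:15-12:00, 12:15-13:15, 17:15-18:00.
Wei free: 09:00-09:30, 11:00-14:30, 16:00-18:00.
Mei free: 11:00-18:00.
Tara free: 08:45-10:00, 10:30-13:00, 13:15-13:45, 16:15-17:45.
Nikolai ∩ Imani: 10:45-11:00, 11:45-14:45, 15:00-18:00.
Nikolai ∩ Imani ∩ Ana: 10:45-11:00, 11:45-12:00, 12:15-13:15, 17:15-18:00.
Nikolai ∩ Imani ∩ Ana ∩ Wei: 11:45-12:00, 12:15-13:15, 17:15-18:00.
Nikolai ∩ Imani ∩ Ana ∩ Wei ∩ Mei: 11:45-12:00, 12:15-13:15, 17:15-18:00.
Nikolai ∩ Imani ∩ Ana ∩ Wei ∩ Mei ∩ Tara: 11:45-12:00, 12:15-13:00, 17:15-17:45.
No common window is at least 60 minutes long.

none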